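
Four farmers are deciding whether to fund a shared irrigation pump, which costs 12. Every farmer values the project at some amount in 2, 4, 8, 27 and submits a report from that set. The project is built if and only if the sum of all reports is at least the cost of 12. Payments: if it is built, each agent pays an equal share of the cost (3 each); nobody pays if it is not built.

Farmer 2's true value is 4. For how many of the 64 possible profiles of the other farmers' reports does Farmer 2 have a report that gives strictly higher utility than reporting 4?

1

Others report (2, 2, 2): truth gives 0; report 8 gives 1 > 0. Violating.
Others report (2, 2, 4): truth gives 1; no alternative beats it.
Others report (2, 2, 8): truth gives 1; no alternative beats it.
(Checking all 64 profiles: 1 has a profitable deviation, 63 do not.)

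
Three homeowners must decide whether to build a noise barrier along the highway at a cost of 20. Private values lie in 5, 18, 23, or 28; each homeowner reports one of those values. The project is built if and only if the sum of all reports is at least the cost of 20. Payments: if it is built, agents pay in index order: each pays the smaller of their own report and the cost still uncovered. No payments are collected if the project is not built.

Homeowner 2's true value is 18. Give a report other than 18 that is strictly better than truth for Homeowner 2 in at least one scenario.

Suppose Homeowner 1 reports 5 and Homeowner 3 reports 18.
Report 18: project built, pays 15, utility 18 - 15 = 3.
Report 5: project built, pays 5, utility 18 - 5 = 13.
So reporting 5 beats truth here (13 > 3).

5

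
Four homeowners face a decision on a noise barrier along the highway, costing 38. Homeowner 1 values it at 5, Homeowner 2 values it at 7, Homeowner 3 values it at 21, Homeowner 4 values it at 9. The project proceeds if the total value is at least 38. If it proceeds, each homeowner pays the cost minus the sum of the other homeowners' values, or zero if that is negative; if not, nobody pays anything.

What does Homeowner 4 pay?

Total value 42 ≥ cost 38, so the project is built.
The other homeowners' values sum to 33.
Cost minus that sum is 38 - 33 = 5.

5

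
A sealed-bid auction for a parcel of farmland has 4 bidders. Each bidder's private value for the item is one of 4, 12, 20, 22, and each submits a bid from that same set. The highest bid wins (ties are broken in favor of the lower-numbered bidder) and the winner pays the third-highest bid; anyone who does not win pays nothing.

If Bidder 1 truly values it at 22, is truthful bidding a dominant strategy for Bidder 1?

Check each profile of the others' bids and compare truth against every alternative bid.
Others bid (4, 4, 22): truth gives 18, best alternative gives 0.
Others bid (4, 22, 4): truth gives 18, best alternative gives 0.
Others bid (22, 4, 4): truth gives 18, best alternative gives 0.
Others bid (4, 12, 22): truth gives 10, best alternative gives 0.
Others bid (4, 22, 12): truth gives 10, best alternative gives 0.
Others bid (12, 4, 22): truth gives 10, best alternative gives 0.
(Remaining 58 profiles checked similarly; truth is weakly best in each.)
In every case the truthful bid is at least as good as any alternative, so it is a dominant strategy.

Yes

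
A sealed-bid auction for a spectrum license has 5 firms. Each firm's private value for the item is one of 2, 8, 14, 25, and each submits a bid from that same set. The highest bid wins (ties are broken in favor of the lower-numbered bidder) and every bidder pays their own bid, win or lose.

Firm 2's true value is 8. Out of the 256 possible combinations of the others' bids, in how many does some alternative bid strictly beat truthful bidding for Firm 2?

Others bid (2, 2, 2, 14): truth gives -8; bid 2 gives -2 > -8. Violating.
Others bid (2, 2, 2, 25): truth gives -8; bid 2 gives -2 > -8. Violating.
Others bid (2, 2, 8, 14): truth gives -8; bid 2 gives -2 > -8. Violating.
Others bid (2, 2, 8, 25): truth gives -8; bid 2 gives -2 > -8. Violating.
Others bid (2, 2, 2, 2): truth gives 0; no alternative beats it.
Others bid (2, 2, 2, 8): truth gives 0; no alternative beats it.
(Checking all 256 profiles: 248 have a profitable deviation, 8 do not.)

248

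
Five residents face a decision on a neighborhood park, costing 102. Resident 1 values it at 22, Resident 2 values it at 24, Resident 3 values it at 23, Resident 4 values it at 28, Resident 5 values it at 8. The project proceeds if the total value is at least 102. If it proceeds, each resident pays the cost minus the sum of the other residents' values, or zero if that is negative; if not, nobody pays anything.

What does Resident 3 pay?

Total value 105 ≥ cost 102, so the project is built.
The other residents' values sum to 82.
Cost minus that sum is 102 - 82 = 20.

20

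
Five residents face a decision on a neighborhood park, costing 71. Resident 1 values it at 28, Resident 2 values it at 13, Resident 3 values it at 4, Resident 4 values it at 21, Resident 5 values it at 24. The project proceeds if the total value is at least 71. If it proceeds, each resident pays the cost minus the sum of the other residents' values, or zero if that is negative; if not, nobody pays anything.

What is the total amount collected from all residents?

16

Total value 90 ≥ cost 71, so it is built.
Resident 1: others sum to 62; max(0, 71 - 62) = 9.
Resident 2: others sum to 77; max(0, 71 - 77) = 0.
Resident 3: others sum to 86; max(0, 71 - 86) = 0.
Resident 4: others sum to 69; max(0, 71 - 69) = 2.
Resident 5: others sum to 66; max(0, 71 - 66) = 5.
Total collected = 9 + 0 + 0 + 2 + 5 = 16.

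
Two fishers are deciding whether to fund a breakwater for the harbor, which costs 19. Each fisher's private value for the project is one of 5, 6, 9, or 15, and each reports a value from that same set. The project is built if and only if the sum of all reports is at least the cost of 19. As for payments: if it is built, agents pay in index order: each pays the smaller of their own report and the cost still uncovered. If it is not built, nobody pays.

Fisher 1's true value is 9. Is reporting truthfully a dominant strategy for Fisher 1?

Consider the case where Fisher 2 reports 15.
Truthful report 9: project built, pays 9, utility 9 - 9 = 0.
Report 5 instead: project built, pays 5, utility 9 - 5 = 4.
Since 4 > 0, reporting 5 is strictly better here, so truthful reporting is not dominant.

No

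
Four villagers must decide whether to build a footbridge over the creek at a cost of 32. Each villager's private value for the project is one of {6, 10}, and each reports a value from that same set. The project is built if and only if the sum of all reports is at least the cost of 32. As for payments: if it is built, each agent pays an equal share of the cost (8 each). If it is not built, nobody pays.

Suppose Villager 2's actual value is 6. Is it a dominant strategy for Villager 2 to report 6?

Check each profile of the others' reports and compare truth against every alternative report.
Others report (6, 6, 10): truth gives 0, best alternative gives -2.
Others report (6, 10, 6): truth gives 0, best alternative gives -2.
Others report (10, 6, 6): truth gives 0, best alternative gives -2.
Others report (6, 10, 10): truth gives -2, best alternative gives -2.
Others report (10, 6, 10): truth gives -2, best alternative gives -2.
Others report (10, 10, 6): truth gives -2, best alternative gives -2.
(Remaining 2 profiles checked similarly; truth is weakly best in each.)
In every case the truthful report is at least as good as any alternative, so it is a dominant strategy.

Yes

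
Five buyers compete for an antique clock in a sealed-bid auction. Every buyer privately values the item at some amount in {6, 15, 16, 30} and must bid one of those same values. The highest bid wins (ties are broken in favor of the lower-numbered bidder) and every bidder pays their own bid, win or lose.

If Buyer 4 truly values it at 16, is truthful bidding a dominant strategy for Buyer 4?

No

Consider the case where Buyer 1 bids 6, Buyer 2 bids 6, Buyer 3 bids 6 and Buyer 5 bids 6.
Truthful bid 16: wins, pays 16, utility 16 - 16 = 0.
Bid 15 instead: wins, pays 15, utility 16 - 15 = 1.
Since 1 > 0, bidding 15 is strictly better here, so truthful bidding is not dominant.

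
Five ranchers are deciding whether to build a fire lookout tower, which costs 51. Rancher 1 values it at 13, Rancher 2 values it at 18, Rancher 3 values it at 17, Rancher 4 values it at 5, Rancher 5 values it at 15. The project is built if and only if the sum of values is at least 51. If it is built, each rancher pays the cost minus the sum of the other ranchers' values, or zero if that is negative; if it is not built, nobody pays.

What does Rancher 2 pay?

1

Total value 68 ≥ cost 51, so the project is built.
The other ranchers' values sum to 50.
Cost minus that sum is 51 - 50 = 1.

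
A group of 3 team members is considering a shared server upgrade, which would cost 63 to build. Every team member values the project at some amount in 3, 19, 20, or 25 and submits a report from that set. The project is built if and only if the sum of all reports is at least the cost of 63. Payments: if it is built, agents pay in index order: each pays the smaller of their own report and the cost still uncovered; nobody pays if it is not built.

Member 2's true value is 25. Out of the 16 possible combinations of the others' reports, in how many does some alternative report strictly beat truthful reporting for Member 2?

Others report (19, 25): truth gives 0; report 19 gives 6 > 0. Violating.
Others report (20, 25): truth gives 0; report 19 gives 6 > 0. Violating.
Others report (25, 19): truth gives 0; report 19 gives 6 > 0. Violating.
Others report (25, 20): truth gives 0; report 19 gives 6 > 0. Violating.
Others report (3, 3): truth gives 0; no alternative beats it.
Others report (3, 19): truth gives 0; no alternative beats it.
(Checking all 16 profiles: 5 have a profitable deviation, 11 do not.)

5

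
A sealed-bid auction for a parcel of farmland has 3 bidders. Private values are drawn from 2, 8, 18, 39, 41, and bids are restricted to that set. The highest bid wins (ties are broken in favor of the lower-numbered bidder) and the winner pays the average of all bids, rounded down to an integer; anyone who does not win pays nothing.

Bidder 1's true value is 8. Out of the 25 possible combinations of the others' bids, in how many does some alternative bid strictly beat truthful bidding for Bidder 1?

1

Others bid (2, 2): truth gives 4; bid 2 gives 6 > 4. Violating.
Others bid (2, 8): truth gives 2; no alternative beats it.
Others bid (2, 18): truth gives 0; no alternative beats it.
(Checking all 25 profiles: 1 has a profitable deviation, 24 do not.)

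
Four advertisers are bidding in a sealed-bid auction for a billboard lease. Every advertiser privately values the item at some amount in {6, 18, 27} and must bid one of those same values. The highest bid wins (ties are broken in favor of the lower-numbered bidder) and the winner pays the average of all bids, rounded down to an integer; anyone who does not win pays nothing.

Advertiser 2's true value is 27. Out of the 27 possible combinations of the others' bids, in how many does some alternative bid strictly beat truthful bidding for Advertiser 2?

4

Others bid (6, 6, 6): truth gives 16; bid 18 gives 18 > 16. Violating.
Others bid (6, 6, 18): truth gives 13; bid 18 gives 15 > 13. Violating.
Others bid (6, 18, 6): truth gives 13; bid 18 gives 15 > 13. Violating.
Others bid (6, 18, 18): truth gives 10; bid 18 gives 12 > 10. Violating.
Others bid (6, 6, 27): truth gives 11; no alternative beats it.
Others bid (6, 18, 27): truth gives 8; no alternative beats it.
(Checking all 27 profiles: 4 have a profitable deviation, 23 do not.)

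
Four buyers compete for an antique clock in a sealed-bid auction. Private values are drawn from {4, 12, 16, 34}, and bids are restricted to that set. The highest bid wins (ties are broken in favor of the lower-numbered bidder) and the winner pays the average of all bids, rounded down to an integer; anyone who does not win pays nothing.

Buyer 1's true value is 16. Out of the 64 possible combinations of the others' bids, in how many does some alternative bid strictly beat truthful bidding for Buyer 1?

Others bid (4, 4, 4): truth gives 9; bid 4 gives 12 > 9. Violating.
Others bid (4, 4, 12): truth gives 7; bid 12 gives 8 > 7. Violating.
Others bid (4, 12, 4): truth gives 7; bid 12 gives 8 > 7. Violating.
Others bid (4, 12, 12): truth gives 5; bid 12 gives 6 > 5. Violating.
Others bid (4, 4, 16): truth gives 6; no alternative beats it.
Others bid (4, 4, 34): truth gives 0; no alternative beats it.
(Checking all 64 profiles: 8 have a profitable deviation, 56 do not.)

8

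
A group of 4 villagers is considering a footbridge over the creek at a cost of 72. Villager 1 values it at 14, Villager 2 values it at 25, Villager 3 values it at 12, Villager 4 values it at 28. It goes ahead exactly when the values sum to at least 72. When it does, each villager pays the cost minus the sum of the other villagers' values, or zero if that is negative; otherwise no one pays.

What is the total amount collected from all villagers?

51

Total value 79 ≥ cost 72, so it is built.
Villager 1: others sum to 65; max(0, 72 - 65) = 7.
Villager 2: others sum to 54; max(0, 72 - 54) = 18.
Villager 3: others sum to 67; max(0, 72 - 67) = 5.
Villager 4: others sum to 51; max(0, 72 - 51) = 21.
Total collected = 7 + 18 + 5 + 21 = 51.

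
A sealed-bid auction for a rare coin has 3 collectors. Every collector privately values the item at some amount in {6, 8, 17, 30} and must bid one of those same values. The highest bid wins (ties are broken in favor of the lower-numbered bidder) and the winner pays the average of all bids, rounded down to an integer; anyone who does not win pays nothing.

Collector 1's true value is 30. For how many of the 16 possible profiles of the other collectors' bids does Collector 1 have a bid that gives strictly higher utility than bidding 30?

Others bid (6, 6): truth gives 16; bid 6 gives 24 > 16. Violating.
Others bid (6, 8): truth gives 16; bid 8 gives 23 > 16. Violating.
Others bid (6, 17): truth gives 13; bid 17 gives 17 > 13. Violating.
Others bid (8, 6): truth gives 16; bid 8 gives 23 > 16. Violating.
Others bid (6, 30): truth gives 8; no alternative beats it.
Others bid (8, 30): truth gives 8; no alternative beats it.
(Checking all 16 profiles: 9 have a profitable deviation, 7 do not.)

9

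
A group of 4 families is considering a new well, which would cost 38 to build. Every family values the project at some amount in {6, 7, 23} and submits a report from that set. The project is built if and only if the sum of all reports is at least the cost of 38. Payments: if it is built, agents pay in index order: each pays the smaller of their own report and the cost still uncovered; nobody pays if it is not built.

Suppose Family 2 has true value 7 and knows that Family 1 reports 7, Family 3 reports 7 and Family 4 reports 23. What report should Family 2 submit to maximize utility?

6

Report 6: project built, pays 6, utility 7 - 6 = 1.
Report 7: project built, pays 7, utility 7 - 7 = 0.
Report 23: project built, pays 23, utility 7 - 23 = -16.
The best choice is 6 with utility 1.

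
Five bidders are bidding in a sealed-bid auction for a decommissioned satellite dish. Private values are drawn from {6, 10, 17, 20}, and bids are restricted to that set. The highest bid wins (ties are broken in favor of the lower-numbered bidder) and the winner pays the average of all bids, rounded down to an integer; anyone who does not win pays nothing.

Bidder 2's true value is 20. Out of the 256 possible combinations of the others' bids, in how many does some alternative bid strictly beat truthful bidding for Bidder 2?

Others bid (6, 6, 6, 6): truth gives 12; bid 10 gives 14 > 12. Violating.
Others bid (6, 6, 6, 10): truth gives 11; bid 10 gives 13 > 11. Violating.
Others bid (6, 6, 6, 17): truth gives 9; bid 17 gives 10 > 9. Violating.
Others bid (6, 6, 10, 6): truth gives 11; bid 10 gives 13 > 11. Violating.
Others bid (6, 6, 6, 20): truth gives 9; no alternative beats it.
Others bid (6, 6, 10, 17): truth gives 9; no alternative beats it.
(Checking all 256 profiles: 32 have a profitable deviation, 224 do not.)

32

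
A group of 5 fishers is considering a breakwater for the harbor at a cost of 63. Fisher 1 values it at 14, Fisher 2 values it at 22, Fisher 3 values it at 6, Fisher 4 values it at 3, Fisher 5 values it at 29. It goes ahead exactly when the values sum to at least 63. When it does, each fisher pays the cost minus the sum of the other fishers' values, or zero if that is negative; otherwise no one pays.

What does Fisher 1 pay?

3

Total value 74 ≥ cost 63, so the project is built.
The other fishers' values sum to 60.
Cost minus that sum is 63 - 60 = 3.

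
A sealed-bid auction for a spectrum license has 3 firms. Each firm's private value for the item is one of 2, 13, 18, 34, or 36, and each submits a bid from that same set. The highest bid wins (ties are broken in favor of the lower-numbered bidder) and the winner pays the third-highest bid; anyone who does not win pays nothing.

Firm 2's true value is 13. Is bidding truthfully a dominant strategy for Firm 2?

Consider the case where Firm 1 bids 2 and Firm 3 bids 18.
Truthful bid 13: loses, pays 0, utility 0.
Bid 18 instead: wins, pays 2, utility 13 - 2 = 11.
Since 11 > 0, bidding 18 is strictly better here, so truthful bidding is not dominant.

No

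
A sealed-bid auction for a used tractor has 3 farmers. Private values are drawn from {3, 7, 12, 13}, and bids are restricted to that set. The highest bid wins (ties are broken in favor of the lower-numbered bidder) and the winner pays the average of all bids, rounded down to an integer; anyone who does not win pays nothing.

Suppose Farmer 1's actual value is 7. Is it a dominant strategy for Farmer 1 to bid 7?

Consider the case where Farmer 2 bids 3 and Farmer 3 bids 3.
Truthful bid 7: wins, pays 4, utility 7 - 4 = 3.
Bid 3 instead: wins, pays 3, utility 7 - 3 = 4.
Since 4 > 3, bidding 3 is strictly better here, so truthful bidding is not dominant.

No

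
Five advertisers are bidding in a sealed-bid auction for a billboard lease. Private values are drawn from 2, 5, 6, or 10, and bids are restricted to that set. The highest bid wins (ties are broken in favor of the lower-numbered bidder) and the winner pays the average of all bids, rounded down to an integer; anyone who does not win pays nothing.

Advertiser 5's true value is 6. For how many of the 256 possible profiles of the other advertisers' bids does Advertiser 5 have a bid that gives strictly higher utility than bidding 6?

46

Others bid (2, 2, 2, 6): truth gives 0; bid 10 gives 2 > 0. Violating.
Others bid (2, 2, 5, 6): truth gives 0; bid 10 gives 1 > 0. Violating.
Others bid (2, 2, 6, 2): truth gives 0; bid 10 gives 2 > 0. Violating.
Others bid (2, 2, 6, 5): truth gives 0; bid 10 gives 1 > 0. Violating.
Others bid (2, 2, 2, 2): truth gives 4; no alternative beats it.
Others bid (2, 2, 2, 5): truth gives 3; no alternative beats it.
(Checking all 256 profiles: 46 have a profitable deviation, 210 do not.)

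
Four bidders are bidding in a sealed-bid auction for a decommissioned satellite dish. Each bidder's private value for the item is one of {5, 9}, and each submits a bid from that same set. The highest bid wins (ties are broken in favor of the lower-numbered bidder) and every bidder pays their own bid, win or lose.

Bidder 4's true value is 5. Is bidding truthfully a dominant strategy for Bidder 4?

No

Consider the case where Bidder 1 bids 5, Bidder 2 bids 5 and Bidder 3 bids 5.
Truthful bid 5: loses but pays 5, utility -5.
Bid 9 instead: wins, pays 9, utility 5 - 9 = -4.
Since -4 > -5, bidding 9 is strictly better here, so truthful bidding is not dominant.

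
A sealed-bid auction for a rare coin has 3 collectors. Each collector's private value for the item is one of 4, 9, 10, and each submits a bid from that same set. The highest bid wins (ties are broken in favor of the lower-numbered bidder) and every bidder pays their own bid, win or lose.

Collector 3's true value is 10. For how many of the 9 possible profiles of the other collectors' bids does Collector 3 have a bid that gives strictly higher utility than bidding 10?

6

Others bid (4, 4): truth gives 0; bid 9 gives 1 > 0. Violating.
Others bid (4, 10): truth gives -10; bid 4 gives -4 > -10. Violating.
Others bid (9, 10): truth gives -10; bid 4 gives -4 > -10. Violating.
Others bid (10, 4): truth gives -10; bid 4 gives -4 > -10. Violating.
Others bid (4, 9): truth gives 0; no alternative beats it.
Others bid (9, 4): truth gives 0; no alternative beats it.
(Checking all 9 profiles: 6 have a profitable deviation, 3 do not.)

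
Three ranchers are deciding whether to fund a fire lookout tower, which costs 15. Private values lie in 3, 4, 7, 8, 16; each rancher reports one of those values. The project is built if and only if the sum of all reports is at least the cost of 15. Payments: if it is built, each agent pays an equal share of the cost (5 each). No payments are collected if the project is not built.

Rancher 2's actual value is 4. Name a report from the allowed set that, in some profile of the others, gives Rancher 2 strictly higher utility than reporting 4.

3

Suppose Rancher 1 reports 3 and Rancher 3 reports 8.
Report 4: project built, pays 5, utility 4 - 5 = -1.
Report 3: project not built, utility 0.
So reporting 3 beats truth here (0 > -1).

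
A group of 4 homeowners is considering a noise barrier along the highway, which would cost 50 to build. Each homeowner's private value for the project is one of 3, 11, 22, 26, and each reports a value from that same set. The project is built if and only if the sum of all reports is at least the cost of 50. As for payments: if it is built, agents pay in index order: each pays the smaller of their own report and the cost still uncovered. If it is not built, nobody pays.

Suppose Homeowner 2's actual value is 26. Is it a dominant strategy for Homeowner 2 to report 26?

Consider the case where Homeowner 1 reports 3, Homeowner 3 reports 3 and Homeowner 4 reports 22.
Truthful report 26: project built, pays 26, utility 26 - 26 = 0.
Report 22 instead: project built, pays 22, utility 26 - 22 = 4.
Since 4 > 0, reporting 22 is strictly better here, so truthful reporting is not dominant.

No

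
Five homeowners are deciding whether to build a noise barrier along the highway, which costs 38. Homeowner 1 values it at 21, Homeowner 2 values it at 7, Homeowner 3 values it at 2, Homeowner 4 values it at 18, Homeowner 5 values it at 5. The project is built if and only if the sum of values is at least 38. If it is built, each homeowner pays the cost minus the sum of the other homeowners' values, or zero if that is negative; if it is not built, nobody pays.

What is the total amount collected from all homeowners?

Total value 53 ≥ cost 38, so it is built.
Homeowner 1: others sum to 32; max(0, 38 - 32) = 6.
Homeowner 2: others sum to 46; max(0, 38 - 46) = 0.
Homeowner 3: others sum to 51; max(0, 38 - 51) = 0.
Homeowner 4: others sum to 35; max(0, 38 - 35) = 3.
Homeowner 5: others sum to 48; max(0, 38 - 48) = 0.
Total collected = 6 + 0 + 0 + 3 + 0 = 9.

9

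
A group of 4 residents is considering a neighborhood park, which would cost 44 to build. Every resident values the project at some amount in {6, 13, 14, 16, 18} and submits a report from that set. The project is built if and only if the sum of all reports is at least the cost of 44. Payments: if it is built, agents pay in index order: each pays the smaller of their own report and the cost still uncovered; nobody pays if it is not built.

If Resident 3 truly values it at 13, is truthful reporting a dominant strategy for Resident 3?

Consider the case where Resident 1 reports 6, Resident 2 reports 14 and Resident 4 reports 18.
Truthful report 13: project built, pays 13, utility 13 - 13 = 0.
Report 6 instead: project built, pays 6, utility 13 - 6 = 7.
Since 7 > 0, reporting 6 is strictly better here, so truthful reporting is not dominant.

No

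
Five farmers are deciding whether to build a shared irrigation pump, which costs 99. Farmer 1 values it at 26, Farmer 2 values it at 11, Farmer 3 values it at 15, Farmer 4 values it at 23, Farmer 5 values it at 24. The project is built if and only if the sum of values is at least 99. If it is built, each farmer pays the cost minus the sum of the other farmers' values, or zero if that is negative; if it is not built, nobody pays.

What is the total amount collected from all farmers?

99

Total value 99 ≥ cost 99, so it is built.
Farmer 1: others sum to 73; max(0, 99 - 73) = 26.
Farmer 2: others sum to 88; max(0, 99 - 88) = 11.
Farmer 3: others sum to 84; max(0, 99 - 84) = 15.
Farmer 4: others sum to 76; max(0, 99 - 76) = 23.
Farmer 5: others sum to 75; max(0, 99 - 75) = 24.
Total collected = 26 + 11 + 15 + 23 + 24 = 99.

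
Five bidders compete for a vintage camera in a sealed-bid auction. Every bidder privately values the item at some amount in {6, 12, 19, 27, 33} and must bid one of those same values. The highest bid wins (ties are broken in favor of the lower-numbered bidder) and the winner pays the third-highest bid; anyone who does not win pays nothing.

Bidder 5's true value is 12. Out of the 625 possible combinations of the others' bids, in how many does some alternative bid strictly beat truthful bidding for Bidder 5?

Others bid (6, 6, 6, 12): truth gives 0; bid 19 gives 6 > 0. Violating.
Others bid (6, 6, 6, 19): truth gives 0; bid 27 gives 6 > 0. Violating.
Others bid (6, 6, 6, 27): truth gives 0; bid 33 gives 6 > 0. Violating.
Others bid (6, 6, 12, 6): truth gives 0; bid 19 gives 6 > 0. Violating.
Others bid (6, 6, 6, 6): truth gives 6; no alternative beats it.
Others bid (6, 6, 6, 33): truth gives 0; no alternative beats it.
(Checking all 625 profiles: 12 have a profitable deviation, 613 do not.)

12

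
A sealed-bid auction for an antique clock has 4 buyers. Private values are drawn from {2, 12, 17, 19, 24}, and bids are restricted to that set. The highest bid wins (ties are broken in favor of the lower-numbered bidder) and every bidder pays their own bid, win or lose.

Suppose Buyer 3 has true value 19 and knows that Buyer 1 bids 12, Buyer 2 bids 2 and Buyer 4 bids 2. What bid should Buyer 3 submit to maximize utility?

Bid 2: loses but pays 2, utility -2.
Bid 12: loses but pays 12, utility -12.
Bid 17: wins, pays 17, utility 19 - 17 = 2.
Bid 19: wins, pays 19, utility 19 - 19 = 0.
Bid 24: wins, pays 24, utility 19 - 24 = -5.
The best choice is 17 with utility 2.

17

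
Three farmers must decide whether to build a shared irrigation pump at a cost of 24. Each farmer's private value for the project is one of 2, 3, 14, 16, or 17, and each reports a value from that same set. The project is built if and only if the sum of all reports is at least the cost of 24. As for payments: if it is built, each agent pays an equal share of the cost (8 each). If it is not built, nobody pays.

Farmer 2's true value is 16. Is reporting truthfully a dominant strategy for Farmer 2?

Check each profile of the others' reports and compare truth against every alternative report.
Others report (2, 14): truth gives 8, best alternative gives 8.
Others report (2, 16): truth gives 8, best alternative gives 8.
Others report (2, 17): truth gives 8, best alternative gives 8.
Others report (3, 14): truth gives 8, best alternative gives 8.
Others report (3, 16): truth gives 8, best alternative gives 8.
Others report (3, 17): truth gives 8, best alternative gives 8.
(Remaining 19 profiles checked similarly; truth is weakly best in each.)
In every case the truthful report is at least as good as any alternative, so it is a dominant strategy.

Yes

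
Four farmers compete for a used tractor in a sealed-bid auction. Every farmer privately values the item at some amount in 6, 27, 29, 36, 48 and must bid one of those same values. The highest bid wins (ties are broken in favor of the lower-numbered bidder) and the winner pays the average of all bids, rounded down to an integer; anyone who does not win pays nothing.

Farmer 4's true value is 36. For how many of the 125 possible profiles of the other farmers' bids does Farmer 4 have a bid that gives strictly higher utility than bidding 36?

38

Others bid (6, 6, 6): truth gives 23; bid 27 gives 25 > 23. Violating.
Others bid (6, 6, 27): truth gives 18; bid 29 gives 19 > 18. Violating.
Others bid (6, 6, 36): truth gives 0; bid 48 gives 12 > 0. Violating.
Others bid (6, 27, 6): truth gives 18; bid 29 gives 19 > 18. Violating.
Others bid (6, 6, 29): truth gives 17; no alternative beats it.
Others bid (6, 6, 48): truth gives 0; no alternative beats it.
(Checking all 125 profiles: 38 have a profitable deviation, 87 do not.)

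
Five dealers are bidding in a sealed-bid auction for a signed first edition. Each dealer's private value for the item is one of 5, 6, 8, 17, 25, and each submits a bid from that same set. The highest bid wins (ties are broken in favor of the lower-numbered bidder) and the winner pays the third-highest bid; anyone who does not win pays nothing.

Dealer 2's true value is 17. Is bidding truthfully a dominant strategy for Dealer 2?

Consider the case where Dealer 1 bids 5, Dealer 3 bids 5, Dealer 4 bids 5 and Dealer 5 bids 25.
Truthful bid 17: loses, pays 0, utility 0.
Bid 25 instead: wins, pays 5, utility 17 - 5 = 12.
Since 12 > 0, bidding 25 is strictly better here, so truthful bidding is not dominant.

No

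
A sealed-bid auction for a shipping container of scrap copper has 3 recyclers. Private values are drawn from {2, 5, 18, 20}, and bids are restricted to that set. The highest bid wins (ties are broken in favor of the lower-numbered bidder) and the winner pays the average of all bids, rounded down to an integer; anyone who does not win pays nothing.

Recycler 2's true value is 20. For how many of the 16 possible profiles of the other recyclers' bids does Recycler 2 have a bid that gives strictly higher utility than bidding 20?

6

Others bid (2, 2): truth gives 12; bid 5 gives 17 > 12. Violating.
Others bid (2, 5): truth gives 11; bid 5 gives 16 > 11. Violating.
Others bid (2, 18): truth gives 7; bid 18 gives 8 > 7. Violating.
Others bid (5, 2): truth gives 11; bid 18 gives 12 > 11. Violating.
Others bid (2, 20): truth gives 6; no alternative beats it.
Others bid (5, 20): truth gives 5; no alternative beats it.
(Checking all 16 profiles: 6 have a profitable deviation, 10 do not.)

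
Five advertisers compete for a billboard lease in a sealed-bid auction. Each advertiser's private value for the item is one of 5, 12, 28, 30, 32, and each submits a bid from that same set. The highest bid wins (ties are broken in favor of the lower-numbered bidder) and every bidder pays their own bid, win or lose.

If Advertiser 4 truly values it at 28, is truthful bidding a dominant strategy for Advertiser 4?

No

Consider the case where Advertiser 1 bids 5, Advertiser 2 bids 5, Advertiser 3 bids 5 and Advertiser 5 bids 5.
Truthful bid 28: wins, pays 28, utility 28 - 28 = 0.
Bid 12 instead: wins, pays 12, utility 28 - 12 = 16.
Since 16 > 0, bidding 12 is strictly better here, so truthful bidding is not dominant.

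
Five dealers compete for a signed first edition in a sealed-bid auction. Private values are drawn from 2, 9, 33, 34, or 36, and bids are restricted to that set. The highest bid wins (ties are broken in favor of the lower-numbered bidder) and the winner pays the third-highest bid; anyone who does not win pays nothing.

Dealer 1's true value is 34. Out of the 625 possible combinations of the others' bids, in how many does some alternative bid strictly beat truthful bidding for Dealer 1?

108

Others bid (2, 2, 2, 36): truth gives 0; bid 36 gives 32 > 0. Violating.
Others bid (2, 2, 9, 36): truth gives 0; bid 36 gives 25 > 0. Violating.
Others bid (2, 2, 33, 36): truth gives 0; bid 36 gives 1 > 0. Violating.
Others bid (2, 2, 36, 2): truth gives 0; bid 36 gives 32 > 0. Violating.
Others bid (2, 2, 2, 2): truth gives 32; no alternative beats it.
Others bid (2, 2, 2, 9): truth gives 32; no alternative beats it.
(Checking all 625 profiles: 108 have a profitable deviation, 517 do not.)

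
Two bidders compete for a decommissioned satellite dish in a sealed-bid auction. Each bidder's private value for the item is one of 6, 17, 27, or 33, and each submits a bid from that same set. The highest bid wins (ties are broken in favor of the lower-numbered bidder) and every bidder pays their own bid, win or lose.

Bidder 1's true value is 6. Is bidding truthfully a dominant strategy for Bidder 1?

Yes

Check each profile of the others' bids and compare truth against every alternative bid.
Others bid (6): truth gives 0, best alternative gives -11.
Others bid (27): truth gives -6, best alternative gives -17.
Others bid (33): truth gives -6, best alternative gives -17.
Others bid (17): truth gives -6, best alternative gives -11.
In every case the truthful bid is at least as good as any alternative, so it is a dominant strategy.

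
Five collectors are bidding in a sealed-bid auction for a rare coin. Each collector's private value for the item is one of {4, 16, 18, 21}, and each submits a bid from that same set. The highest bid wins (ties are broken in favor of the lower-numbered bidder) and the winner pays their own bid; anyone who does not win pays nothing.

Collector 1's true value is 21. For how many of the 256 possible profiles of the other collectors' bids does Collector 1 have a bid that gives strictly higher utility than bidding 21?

Others bid (4, 4, 4, 4): truth gives 0; bid 4 gives 17 > 0. Violating.
Others bid (4, 4, 4, 16): truth gives 0; bid 16 gives 5 > 0. Violating.
Others bid (4, 4, 4, 18): truth gives 0; bid 18 gives 3 > 0. Violating.
Others bid (4, 4, 16, 4): truth gives 0; bid 16 gives 5 > 0. Violating.
Others bid (4, 4, 4, 21): truth gives 0; no alternative beats it.
Others bid (4, 4, 16, 21): truth gives 0; no alternative beats it.
(Checking all 256 profiles: 81 have a profitable deviation, 175 do not.)

81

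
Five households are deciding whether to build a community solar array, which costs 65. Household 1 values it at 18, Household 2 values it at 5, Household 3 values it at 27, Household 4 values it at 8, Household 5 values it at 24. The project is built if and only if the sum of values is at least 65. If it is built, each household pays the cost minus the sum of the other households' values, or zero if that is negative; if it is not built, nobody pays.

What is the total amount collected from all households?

18

Total value 82 ≥ cost 65, so it is built.
Household 1: others sum to 64; max(0, 65 - 64) = 1.
Household 2: others sum to 77; max(0, 65 - 77) = 0.
Household 3: others sum to 55; max(0, 65 - 55) = 10.
Household 4: others sum to 74; max(0, 65 - 74) = 0.
Household 5: others sum to 58; max(0, 65 - 58) = 7.
Total collected = 1 + 0 + 10 + 0 + 7 = 18.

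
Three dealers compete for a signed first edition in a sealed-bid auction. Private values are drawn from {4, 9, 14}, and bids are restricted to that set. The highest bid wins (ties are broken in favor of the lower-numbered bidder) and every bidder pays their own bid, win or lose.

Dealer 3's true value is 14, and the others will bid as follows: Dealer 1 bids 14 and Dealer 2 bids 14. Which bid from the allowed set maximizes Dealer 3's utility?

Bid 4: loses but pays 4, utility -4.
Bid 9: loses but pays 9, utility -9.
Bid 14: loses but pays 14, utility -14.
The best choice is 4 with utility -4.

4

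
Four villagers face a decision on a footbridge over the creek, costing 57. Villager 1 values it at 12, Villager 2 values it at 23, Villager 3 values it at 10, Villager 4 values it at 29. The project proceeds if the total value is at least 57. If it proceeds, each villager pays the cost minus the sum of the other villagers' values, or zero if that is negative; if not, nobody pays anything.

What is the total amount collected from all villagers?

18

Total value 74 ≥ cost 57, so it is built.
Villager 1: others sum to 62; max(0, 57 - 62) = 0.
Villager 2: others sum to 51; max(0, 57 - 51) = 6.
Villager 3: others sum to 64; max(0, 57 - 64) = 0.
Villager 4: others sum to 45; max(0, 57 - 45) = 12.
Total collected = 0 + 6 + 0 + 12 = 18.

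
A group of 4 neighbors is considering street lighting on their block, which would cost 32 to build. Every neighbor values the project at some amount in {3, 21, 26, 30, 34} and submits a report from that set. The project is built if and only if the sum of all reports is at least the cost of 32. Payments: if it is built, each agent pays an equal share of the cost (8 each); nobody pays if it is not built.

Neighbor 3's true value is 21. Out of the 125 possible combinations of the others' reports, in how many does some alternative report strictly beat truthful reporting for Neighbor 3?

1

Others report (3, 3, 3): truth gives 0; report 26 gives 13 > 0. Violating.
Others report (3, 3, 21): truth gives 13; no alternative beats it.
Others report (3, 3, 26): truth gives 13; no alternative beats it.
(Checking all 125 profiles: 1 has a profitable deviation, 124 do not.)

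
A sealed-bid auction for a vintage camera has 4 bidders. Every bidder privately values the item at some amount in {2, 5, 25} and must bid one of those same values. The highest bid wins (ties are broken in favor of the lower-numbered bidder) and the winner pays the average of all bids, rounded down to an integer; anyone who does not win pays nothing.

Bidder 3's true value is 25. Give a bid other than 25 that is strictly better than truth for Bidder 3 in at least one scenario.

Suppose Bidder 1 bids 2, Bidder 2 bids 2 and Bidder 4 bids 2.
Bid 25: wins, pays 7, utility 25 - 7 = 18.
Bid 5: wins, pays 2, utility 25 - 2 = 23.
So bidding 5 beats truth here (23 > 18).

5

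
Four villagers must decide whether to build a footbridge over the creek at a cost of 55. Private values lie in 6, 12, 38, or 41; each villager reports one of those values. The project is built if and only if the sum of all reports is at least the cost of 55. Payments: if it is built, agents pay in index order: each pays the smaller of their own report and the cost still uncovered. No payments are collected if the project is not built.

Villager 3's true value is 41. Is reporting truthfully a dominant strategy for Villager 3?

No

Consider the case where Villager 1 reports 6, Villager 2 reports 6 and Villager 4 reports 6.
Truthful report 41: project built, pays 41, utility 41 - 41 = 0.
Report 38 instead: project built, pays 38, utility 41 - 38 = 3.
Since 3 > 0, reporting 38 is strictly better here, so truthful reporting is not dominant.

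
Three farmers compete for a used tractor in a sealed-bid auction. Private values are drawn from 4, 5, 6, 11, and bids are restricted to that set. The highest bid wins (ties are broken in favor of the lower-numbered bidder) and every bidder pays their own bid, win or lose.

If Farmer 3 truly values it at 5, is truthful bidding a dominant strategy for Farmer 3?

No

Consider the case where Farmer 1 bids 4 and Farmer 2 bids 5.
Truthful bid 5: loses but pays 5, utility -5.
Bid 4 instead: loses but pays 4, utility -4.
Since -4 > -5, bidding 4 is strictly better here, so truthful bidding is not dominant.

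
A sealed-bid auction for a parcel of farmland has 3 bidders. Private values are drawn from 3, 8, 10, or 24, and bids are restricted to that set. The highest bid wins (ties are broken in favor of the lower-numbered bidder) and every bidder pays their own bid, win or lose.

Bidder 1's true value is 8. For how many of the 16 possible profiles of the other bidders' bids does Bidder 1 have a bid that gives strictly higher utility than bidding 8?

Others bid (3, 3): truth gives 0; bid 3 gives 5 > 0. Violating.
Others bid (3, 10): truth gives -8; bid 10 gives -2 > -8. Violating.
Others bid (3, 24): truth gives -8; bid 3 gives -3 > -8. Violating.
Others bid (8, 10): truth gives -8; bid 10 gives -2 > -8. Violating.
Others bid (3, 8): truth gives 0; no alternative beats it.
Others bid (8, 3): truth gives 0; no alternative beats it.
(Checking all 16 profiles: 13 have a profitable deviation, 3 do not.)

13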